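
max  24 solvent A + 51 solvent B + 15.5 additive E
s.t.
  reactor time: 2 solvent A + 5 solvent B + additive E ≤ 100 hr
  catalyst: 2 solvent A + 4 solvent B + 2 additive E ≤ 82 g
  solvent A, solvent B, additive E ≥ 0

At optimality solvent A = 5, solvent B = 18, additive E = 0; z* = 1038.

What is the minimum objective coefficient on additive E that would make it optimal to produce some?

Both reactor time and catalyst are binding at x*.
From A_Bᵀ y = c: 2·y_reactor time + 2·y_catalyst = 24; 5·y_reactor time + 4·y_catalyst = 51.
→ y_reactor time = 3 and y_catalyst = 9.
additive E enters the basis when its profit ≥ yᵀa₃ = 3·1 + 9·2 = 21.

21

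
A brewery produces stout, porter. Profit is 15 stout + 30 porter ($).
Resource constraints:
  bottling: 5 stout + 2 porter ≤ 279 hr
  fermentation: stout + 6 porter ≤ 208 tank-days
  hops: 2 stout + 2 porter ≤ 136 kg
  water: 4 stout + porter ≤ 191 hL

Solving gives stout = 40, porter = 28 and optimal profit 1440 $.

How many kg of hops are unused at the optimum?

0

hops used = 2·40 + 2·28 = 136; slack = 136 − 136 = 0.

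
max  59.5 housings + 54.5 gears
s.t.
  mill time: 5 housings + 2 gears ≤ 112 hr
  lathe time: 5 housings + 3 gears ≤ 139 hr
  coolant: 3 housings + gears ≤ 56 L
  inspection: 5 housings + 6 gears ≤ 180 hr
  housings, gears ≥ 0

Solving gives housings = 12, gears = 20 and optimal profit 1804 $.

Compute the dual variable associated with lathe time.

Check each constraint at x*: mill time 100/112 (slack 12); lathe time 120/139 (slack 19); coolant 56/56 (tight); inspection 180/180 (tight).
Slack constraints have shadow price 0 (complementary slackness).
From A_Bᵀ y = c: 3·y_coolant + 5·y_inspection = 59.5; 1·y_coolant + 6·y_inspection = 54.5.
Solving: y_coolant = 6.5, y_inspection = 8.
Shadow price of lathe time = 0.

0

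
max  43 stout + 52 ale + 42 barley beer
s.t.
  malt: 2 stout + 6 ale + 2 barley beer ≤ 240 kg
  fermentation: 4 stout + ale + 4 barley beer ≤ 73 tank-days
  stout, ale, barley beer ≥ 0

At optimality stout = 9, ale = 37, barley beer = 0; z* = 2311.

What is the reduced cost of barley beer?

-1

Check each constraint at x*: malt 240/240 (tight); fermentation 73/73 (tight).
From A_Bᵀ y = c: 2·y_malt + 4·y_fermentation = 43; 6·y_malt + 1·y_fermentation = 52.
Solving: y_malt = 7.5, y_fermentation = 7.
Reduced cost of barley beer: c₃ − yᵀa₃ = 42 − (7.5·2 + 7·4) = 42 − 43 = -1.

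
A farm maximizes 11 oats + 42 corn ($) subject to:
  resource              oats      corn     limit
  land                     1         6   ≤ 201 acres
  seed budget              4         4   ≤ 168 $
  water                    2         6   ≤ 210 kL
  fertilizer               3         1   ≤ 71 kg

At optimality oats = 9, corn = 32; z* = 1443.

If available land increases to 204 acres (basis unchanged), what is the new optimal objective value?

1452

Check each constraint at x*: land 201/201 (tight); seed budget 164/168 (slack 4); water 210/210 (tight); fertilizer 59/71 (slack 12).
Since seed budget, fertilizer are not tight, their duals are 0.
The binding rows give the dual system: 1·y_land + 2·y_water = 11 and 6·y_land + 6·y_water = 42.
→ y_land = 3 and y_water = 4.
Δz = y_land·Δb = 3 × (3) = 9, so new z* = 1443 + 9 = 1452.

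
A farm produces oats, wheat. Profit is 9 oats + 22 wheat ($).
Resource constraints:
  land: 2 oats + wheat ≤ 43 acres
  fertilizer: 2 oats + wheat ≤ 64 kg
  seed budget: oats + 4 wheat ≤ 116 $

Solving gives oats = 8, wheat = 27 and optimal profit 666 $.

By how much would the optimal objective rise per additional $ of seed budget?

5

Check each constraint at x*: land 43/43 (tight); fertilizer 43/64 (slack 21); seed budget 116/116 (tight).
Since fertilizer is not tight, its dual is 0.
From A_Bᵀ y = c: 2·y_land + 1·y_seed budget = 9; 1·y_land + 4·y_seed budget = 22.
→ y_land = 2 and y_seed budget = 5.
Shadow price of seed budget = 5.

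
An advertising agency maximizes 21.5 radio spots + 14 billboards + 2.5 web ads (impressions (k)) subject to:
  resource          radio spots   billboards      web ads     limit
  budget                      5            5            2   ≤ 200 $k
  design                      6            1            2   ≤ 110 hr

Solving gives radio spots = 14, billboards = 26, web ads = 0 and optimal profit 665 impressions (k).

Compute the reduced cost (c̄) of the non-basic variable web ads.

Check each constraint at x*: budget 200/200 (tight); design 110/110 (tight).
From A_Bᵀ y = c: 5·y_budget + 6·y_design = 21.5; 5·y_budget + 1·y_design = 14.
→ y_budget = 2.5 and y_design = 1.5.
Reduced cost of web ads: c₃ − yᵀa₃ = 2.5 − (2.5·2 + 1.5·2) = 2.5 − 8 = -5.5.

-5.5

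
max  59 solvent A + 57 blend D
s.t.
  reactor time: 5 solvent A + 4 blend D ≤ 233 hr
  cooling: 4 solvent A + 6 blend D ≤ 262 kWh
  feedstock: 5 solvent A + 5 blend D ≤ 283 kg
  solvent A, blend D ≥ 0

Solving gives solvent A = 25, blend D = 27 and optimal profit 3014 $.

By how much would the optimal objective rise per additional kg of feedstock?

Binding: reactor time and cooling. Non-binding: feedstock (23 unused).
Since feedstock is not tight, its dual is 0.
From A_Bᵀ y = c: 5·y_reactor time + 4·y_cooling = 59; 4·y_reactor time + 6·y_cooling = 57.
Solving: y_reactor time = 9, y_cooling = 3.5.
Shadow price of feedstock = 0.

0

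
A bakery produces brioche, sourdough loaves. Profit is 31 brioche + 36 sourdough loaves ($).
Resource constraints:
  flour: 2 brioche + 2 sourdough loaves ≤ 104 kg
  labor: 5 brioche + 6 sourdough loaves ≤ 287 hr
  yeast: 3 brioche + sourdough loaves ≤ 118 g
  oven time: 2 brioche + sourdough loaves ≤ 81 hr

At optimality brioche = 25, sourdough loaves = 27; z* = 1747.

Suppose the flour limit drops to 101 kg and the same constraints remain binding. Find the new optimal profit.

1738

At the optimum: flour uses 104 of 104 (binding); labor uses 287 of 287 (binding); yeast uses 102 of 118 (slack = 16); oven time uses 77 of 81 (slack = 4).
Since yeast, oven time are not tight, their duals are 0.
From A_Bᵀ y = c: 2·y_flour + 5·y_labor = 31; 2·y_flour + 6·y_labor = 36.
→ y_flour = 3 and y_labor = 5.
Δz = y_flour·Δb = 3 × (-3) = -9, so new z* = 1747 − 9 = 1738.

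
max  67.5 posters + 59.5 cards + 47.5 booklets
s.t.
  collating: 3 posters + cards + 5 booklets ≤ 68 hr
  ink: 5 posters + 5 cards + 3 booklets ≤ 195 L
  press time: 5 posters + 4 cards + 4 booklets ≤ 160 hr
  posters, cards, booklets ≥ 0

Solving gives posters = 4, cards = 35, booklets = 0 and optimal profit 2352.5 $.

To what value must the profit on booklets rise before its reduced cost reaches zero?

48.5

Binding: ink and press time. Non-binding: collating (21 unused).
By complementary slackness, y = 0 for the non-binding constraint.
Dual feasibility on the basic columns requires 5·y_ink + 5·y_press time = 67.5, 5·y_ink + 4·y_press time = 59.5.
→ y_ink = 5.5 and y_press time = 8.
booklets enters the basis when its profit ≥ yᵀa₃ = 5.5·3 + 8·4 = 48.5.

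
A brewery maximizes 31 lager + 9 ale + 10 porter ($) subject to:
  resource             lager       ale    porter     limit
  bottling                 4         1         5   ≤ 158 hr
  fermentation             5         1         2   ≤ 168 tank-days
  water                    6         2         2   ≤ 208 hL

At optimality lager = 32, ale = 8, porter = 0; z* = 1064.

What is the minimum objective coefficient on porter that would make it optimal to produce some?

Check each constraint at x*: bottling 136/158 (slack 22); fermentation 168/168 (tight); water 208/208 (tight).
Slack constraints have shadow price 0 (complementary slackness).
From A_Bᵀ y = c: 5·y_fermentation + 6·y_water = 31; 1·y_fermentation + 2·y_water = 9.
→ y_fermentation = 2 and y_water = 3.5.
porter enters the basis when its profit ≥ yᵀa₃ = 2·2 + 3.5·2 = 11.

11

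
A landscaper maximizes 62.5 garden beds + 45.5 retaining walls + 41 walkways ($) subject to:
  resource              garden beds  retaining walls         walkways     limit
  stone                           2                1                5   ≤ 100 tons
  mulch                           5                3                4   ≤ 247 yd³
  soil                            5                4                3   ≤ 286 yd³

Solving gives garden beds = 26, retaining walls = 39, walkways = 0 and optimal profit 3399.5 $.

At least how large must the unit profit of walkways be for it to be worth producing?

42

Binding: mulch and soil. Non-binding: stone (9 unused).
Since stone is not tight, its dual is 0.
Dual feasibility on the basic columns requires 5·y_mulch + 5·y_soil = 62.5, 3·y_mulch + 4·y_soil = 45.5.
→ y_mulch = 4.5 and y_soil = 8.
walkways enters the basis when its profit ≥ yᵀa₃ = 4.5·4 + 8·3 = 42.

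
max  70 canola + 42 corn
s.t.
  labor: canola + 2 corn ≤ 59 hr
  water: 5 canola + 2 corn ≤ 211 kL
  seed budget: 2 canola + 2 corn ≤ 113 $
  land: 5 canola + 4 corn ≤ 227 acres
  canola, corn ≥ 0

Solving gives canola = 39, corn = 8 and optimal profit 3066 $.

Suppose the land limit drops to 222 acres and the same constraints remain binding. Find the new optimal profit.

Check each constraint at x*: labor 55/59 (slack 4); water 211/211 (tight); seed budget 94/113 (slack 19); land 227/227 (tight).
Since labor, seed budget are not tight, their duals are 0.
From A_Bᵀ y = c: 5·y_water + 5·y_land = 70; 2·y_water + 4·y_land = 42.
This yields shadow prices y_water = 7, y_land = 7.
Δz = y_land·Δb = 7 × (-5) = -35, so new z* = 3066 − 35 = 3031.

3031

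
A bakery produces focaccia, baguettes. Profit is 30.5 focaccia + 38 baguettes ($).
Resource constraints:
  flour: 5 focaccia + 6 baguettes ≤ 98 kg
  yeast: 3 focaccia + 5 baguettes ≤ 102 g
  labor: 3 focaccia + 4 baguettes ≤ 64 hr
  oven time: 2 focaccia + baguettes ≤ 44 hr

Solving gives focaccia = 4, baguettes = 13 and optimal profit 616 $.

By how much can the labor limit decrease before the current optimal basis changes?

Binding constraints: flour, labor. The basis is B = [[5,6],[3,4]] with det 2.
Per unit decrease in labor, x* moves by d = (3, -2.5).
The basis stays optimal until baguettes reaches 0; allowable decrease = 5.2 hr.

5.2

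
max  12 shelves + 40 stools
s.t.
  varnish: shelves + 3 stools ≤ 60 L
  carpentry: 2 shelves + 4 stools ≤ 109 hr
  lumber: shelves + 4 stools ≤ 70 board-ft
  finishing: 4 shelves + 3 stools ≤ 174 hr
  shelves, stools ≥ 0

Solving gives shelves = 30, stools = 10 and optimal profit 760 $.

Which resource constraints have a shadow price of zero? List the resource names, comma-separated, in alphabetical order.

varnish: 60/60 (binding)
carpentry: 100/109 (slack 9)
lumber: 70/70 (binding)
finishing: 150/174 (slack 24)
By complementary slackness, a constraint with positive slack has shadow price 0 → carpentry, finishing.

carpentry, finishing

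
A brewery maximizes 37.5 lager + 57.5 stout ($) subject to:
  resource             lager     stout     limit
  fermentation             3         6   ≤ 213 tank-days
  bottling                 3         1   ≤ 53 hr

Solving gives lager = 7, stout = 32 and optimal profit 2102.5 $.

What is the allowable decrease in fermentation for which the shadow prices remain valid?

160

Binding constraints: fermentation, bottling. The basis is B = [[3,6],[3,1]] with det -15.
Per unit decrease in fermentation, x* moves by d = (0.0667, -0.2).
The basis stays optimal until stout reaches 0; allowable decrease = 160 tank-days.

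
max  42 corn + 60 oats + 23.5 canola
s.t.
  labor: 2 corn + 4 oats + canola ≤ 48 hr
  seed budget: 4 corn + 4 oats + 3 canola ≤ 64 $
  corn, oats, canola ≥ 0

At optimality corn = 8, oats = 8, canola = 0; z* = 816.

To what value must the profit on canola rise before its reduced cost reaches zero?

At the optimum: labor uses 48 of 48 (binding); seed budget uses 64 of 64 (binding).
The binding rows give the dual system: 2·y_labor + 4·y_seed budget = 42 and 4·y_labor + 4·y_seed budget = 60.
→ y_labor = 9 and y_seed budget = 6.
canola enters the basis when its profit ≥ yᵀa₃ = 9·1 + 6·3 = 27.

27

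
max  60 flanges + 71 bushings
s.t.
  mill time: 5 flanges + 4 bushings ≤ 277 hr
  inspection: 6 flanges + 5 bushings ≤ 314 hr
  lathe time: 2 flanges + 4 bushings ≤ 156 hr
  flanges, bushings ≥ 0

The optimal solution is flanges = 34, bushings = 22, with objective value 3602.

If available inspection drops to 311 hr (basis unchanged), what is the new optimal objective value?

Check each constraint at x*: mill time 258/277 (slack 19); inspection 314/314 (tight); lathe time 156/156 (tight).
By complementary slackness, y = 0 for the non-binding constraint.
From A_Bᵀ y = c: 6·y_inspection + 2·y_lathe time = 60; 5·y_inspection + 4·y_lathe time = 71.
→ y_inspection = 7 and y_lathe time = 9.
Δz = y_inspection·Δb = 7 × (-3) = -21, so new z* = 3602 − 21 = 3581.

3581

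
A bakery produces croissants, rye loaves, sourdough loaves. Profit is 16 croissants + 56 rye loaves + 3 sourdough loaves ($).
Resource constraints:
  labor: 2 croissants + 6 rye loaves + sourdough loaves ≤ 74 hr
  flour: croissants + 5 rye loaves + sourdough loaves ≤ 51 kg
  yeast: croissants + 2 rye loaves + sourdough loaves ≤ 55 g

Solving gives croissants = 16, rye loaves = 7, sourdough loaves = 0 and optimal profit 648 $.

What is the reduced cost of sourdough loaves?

Binding: labor and flour. Non-binding: yeast (25 unused).
Since yeast is not tight, its dual is 0.
Dual feasibility on the basic columns requires 2·y_labor + 1·y_flour = 16, 6·y_labor + 5·y_flour = 56.
This yields shadow prices y_labor = 6, y_flour = 4.
Reduced cost of sourdough loaves: c₃ − yᵀa₃ = 3 − (6·1 + 4·1) = 3 − 10 = -7.

-7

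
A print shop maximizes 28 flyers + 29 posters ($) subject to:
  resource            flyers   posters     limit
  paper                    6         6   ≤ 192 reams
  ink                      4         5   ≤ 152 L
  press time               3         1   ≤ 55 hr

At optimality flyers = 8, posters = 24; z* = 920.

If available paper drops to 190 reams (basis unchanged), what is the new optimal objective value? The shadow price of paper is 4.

Δb = -2, so new z* = 920 + (4)·(-2) = 920 − 8 = 912.

912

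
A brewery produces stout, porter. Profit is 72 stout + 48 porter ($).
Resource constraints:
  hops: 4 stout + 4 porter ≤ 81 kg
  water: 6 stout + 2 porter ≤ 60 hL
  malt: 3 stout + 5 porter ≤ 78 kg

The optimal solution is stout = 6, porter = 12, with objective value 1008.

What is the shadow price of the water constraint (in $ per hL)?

9

Binding: water and malt. Non-binding: hops (9 unused).
By complementary slackness, y = 0 for the non-binding constraint.
The binding rows give the dual system: 6·y_water + 3·y_malt = 72 and 2·y_water + 5·y_malt = 48.
This yields shadow prices y_water = 9, y_malt = 6.
Shadow price of water = 9.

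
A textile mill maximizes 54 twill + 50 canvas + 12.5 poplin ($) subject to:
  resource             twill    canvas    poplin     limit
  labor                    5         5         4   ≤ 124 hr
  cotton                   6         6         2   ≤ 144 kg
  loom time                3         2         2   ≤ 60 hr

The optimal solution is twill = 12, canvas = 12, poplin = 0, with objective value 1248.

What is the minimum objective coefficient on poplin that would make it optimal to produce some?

22

At the optimum: labor uses 120 of 124 (slack = 4); cotton uses 144 of 144 (binding); loom time uses 60 of 60 (binding).
Since labor is not tight, its dual is 0.
The binding rows give the dual system: 6·y_cotton + 3·y_loom time = 54 and 6·y_cotton + 2·y_loom time = 50.
This yields shadow prices y_cotton = 7, y_loom time = 4.
poplin enters the basis when its profit ≥ yᵀa₃ = 7·2 + 4·2 = 22.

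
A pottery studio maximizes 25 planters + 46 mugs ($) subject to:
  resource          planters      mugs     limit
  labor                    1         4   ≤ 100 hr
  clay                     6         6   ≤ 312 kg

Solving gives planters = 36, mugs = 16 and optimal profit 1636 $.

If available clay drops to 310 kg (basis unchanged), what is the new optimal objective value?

1630

Both labor and clay are binding at x*.
Dual feasibility on the basic columns requires 1·y_labor + 6·y_clay = 25, 4·y_labor + 6·y_clay = 46.
This yields shadow prices y_labor = 7, y_clay = 3.
Δz = y_clay·Δb = 3 × (-2) = -6, so new z* = 1636 − 6 = 1630.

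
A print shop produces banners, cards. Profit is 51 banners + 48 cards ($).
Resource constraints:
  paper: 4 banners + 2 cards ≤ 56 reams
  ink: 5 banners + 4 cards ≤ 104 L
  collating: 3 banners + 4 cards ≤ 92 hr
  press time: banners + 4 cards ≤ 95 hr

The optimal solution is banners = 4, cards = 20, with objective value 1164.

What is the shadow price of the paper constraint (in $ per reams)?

Check each constraint at x*: paper 56/56 (tight); ink 100/104 (slack 4); collating 92/92 (tight); press time 84/95 (slack 11).
Since ink, press time are not tight, their duals are 0.
From A_Bᵀ y = c: 4·y_paper + 3·y_collating = 51; 2·y_paper + 4·y_collating = 48.
This yields shadow prices y_paper = 6, y_collating = 9.
Shadow price of paper = 6.

6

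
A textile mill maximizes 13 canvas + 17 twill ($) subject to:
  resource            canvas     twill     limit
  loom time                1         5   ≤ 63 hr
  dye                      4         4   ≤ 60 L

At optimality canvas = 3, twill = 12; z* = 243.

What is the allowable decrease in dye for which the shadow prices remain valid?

9.6

Binding constraints: loom time, dye. The basis is B = [[1,5],[4,4]] with det -16.
Per unit decrease in dye, x* moves by d = (-0.3125, 0.0625).
The basis stays optimal until canvas reaches 0; allowable decrease = 9.6 L.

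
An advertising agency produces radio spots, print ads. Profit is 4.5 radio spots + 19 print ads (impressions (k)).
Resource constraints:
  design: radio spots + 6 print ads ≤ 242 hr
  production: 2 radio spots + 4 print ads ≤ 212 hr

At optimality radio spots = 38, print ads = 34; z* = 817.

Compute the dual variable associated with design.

2.5

Both design and production are binding at x*.
Dual feasibility on the basic columns requires 1·y_design + 2·y_production = 4.5, 6·y_design + 4·y_production = 19.
→ y_design = 2.5 and y_production = 1.
Shadow price of design = 2.5.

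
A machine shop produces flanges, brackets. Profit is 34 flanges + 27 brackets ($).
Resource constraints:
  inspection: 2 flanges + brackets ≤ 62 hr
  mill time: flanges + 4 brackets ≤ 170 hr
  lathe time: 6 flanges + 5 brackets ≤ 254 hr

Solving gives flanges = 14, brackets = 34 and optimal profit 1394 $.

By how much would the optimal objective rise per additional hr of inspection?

Binding: inspection and lathe time. Non-binding: mill time (20 unused).
Slack constraints have shadow price 0 (complementary slackness).
From A_Bᵀ y = c: 2·y_inspection + 6·y_lathe time = 34; 1·y_inspection + 5·y_lathe time = 27.
Solving: y_inspection = 2, y_lathe time = 5.
Shadow price of inspection = 2.

2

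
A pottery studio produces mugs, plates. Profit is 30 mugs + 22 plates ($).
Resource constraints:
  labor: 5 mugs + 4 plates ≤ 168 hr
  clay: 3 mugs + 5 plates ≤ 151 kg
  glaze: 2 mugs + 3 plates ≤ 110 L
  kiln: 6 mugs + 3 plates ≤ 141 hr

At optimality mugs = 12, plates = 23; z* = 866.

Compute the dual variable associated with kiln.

4

Check each constraint at x*: labor 152/168 (slack 16); clay 151/151 (tight); glaze 93/110 (slack 17); kiln 141/141 (tight).
Slack constraints have shadow price 0 (complementary slackness).
The binding rows give the dual system: 3·y_clay + 6·y_kiln = 30 and 5·y_clay + 3·y_kiln = 22.
This yields shadow prices y_clay = 2, y_kiln = 4.
Shadow price of kiln = 4.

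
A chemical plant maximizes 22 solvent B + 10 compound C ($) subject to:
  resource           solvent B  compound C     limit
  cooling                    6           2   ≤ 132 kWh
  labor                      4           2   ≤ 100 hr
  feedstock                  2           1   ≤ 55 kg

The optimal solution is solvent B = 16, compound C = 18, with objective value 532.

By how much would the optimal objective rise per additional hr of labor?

At the optimum: cooling uses 132 of 132 (binding); labor uses 100 of 100 (binding); feedstock uses 50 of 55 (slack = 5).
Slack constraints have shadow price 0 (complementary slackness).
The binding rows give the dual system: 6·y_cooling + 4·y_labor = 22 and 2·y_cooling + 2·y_labor = 10.
→ y_cooling = 1 and y_labor = 4.
Shadow price of labor = 4.

4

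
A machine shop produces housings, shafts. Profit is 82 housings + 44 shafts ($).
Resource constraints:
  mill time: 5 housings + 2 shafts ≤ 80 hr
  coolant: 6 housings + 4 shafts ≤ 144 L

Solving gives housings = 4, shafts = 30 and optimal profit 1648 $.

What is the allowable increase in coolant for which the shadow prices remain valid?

16

Binding constraints: mill time, coolant. The basis is B = [[5,2],[6,4]] with det 8.
Per unit increase in coolant, x* moves by d = (-0.25, 0.625).
The basis stays optimal until housings reaches 0; allowable increase = 16 L.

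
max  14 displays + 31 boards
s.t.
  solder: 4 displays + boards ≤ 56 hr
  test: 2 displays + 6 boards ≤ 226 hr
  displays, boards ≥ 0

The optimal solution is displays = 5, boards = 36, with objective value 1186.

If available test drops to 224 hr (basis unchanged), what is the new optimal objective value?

1176

Check each constraint at x*: solder 56/56 (tight); test 226/226 (tight).
From A_Bᵀ y = c: 4·y_solder + 2·y_test = 14; 1·y_solder + 6·y_test = 31.
This yields shadow prices y_solder = 1, y_test = 5.
Δz = y_test·Δb = 5 × (-2) = -10, so new z* = 1186 − 10 = 1176.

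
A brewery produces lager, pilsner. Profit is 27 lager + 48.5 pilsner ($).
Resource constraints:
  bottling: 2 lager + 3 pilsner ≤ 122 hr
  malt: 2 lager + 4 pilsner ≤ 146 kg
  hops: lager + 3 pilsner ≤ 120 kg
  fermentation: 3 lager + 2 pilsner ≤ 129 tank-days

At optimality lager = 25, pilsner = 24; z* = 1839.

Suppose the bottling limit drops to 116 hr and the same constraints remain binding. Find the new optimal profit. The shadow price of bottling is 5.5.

Δb = -6, so new z* = 1839 + (5.5)·(-6) = 1839 − 33 = 1806.

1806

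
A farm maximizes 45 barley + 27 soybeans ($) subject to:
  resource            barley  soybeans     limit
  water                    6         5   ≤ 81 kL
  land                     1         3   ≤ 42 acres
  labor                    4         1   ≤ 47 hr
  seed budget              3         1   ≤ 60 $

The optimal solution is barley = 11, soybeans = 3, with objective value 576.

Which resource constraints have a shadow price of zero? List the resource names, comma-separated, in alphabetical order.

water: 81/81 (binding)
land: 20/42 (slack 22)
labor: 47/47 (binding)
seed budget: 36/60 (slack 24)
By complementary slackness, a constraint with positive slack has shadow price 0 → land, seed budget.

land, seed budget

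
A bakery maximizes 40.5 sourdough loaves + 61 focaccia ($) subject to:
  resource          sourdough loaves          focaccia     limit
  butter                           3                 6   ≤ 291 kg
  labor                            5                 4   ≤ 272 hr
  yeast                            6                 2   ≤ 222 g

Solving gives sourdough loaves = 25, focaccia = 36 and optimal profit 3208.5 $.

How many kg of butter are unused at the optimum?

butter used = 3·25 + 6·36 = 291; slack = 291 − 291 = 0.

0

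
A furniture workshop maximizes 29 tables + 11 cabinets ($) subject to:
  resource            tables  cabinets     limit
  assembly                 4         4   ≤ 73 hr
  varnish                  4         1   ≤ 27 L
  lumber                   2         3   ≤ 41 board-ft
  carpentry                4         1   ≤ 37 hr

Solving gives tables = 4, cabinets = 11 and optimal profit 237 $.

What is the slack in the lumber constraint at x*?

0

lumber used = 2·4 + 3·11 = 41; slack = 41 − 41 = 0.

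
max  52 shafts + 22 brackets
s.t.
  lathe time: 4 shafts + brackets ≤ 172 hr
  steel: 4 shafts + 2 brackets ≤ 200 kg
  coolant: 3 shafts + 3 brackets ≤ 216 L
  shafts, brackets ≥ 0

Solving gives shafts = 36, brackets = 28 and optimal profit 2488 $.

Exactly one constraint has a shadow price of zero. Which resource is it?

lathe time: 172/172 (binding)
steel: 200/200 (binding)
coolant: 192/216 (slack 24)
By complementary slackness, a constraint with positive slack has shadow price 0 → coolant.

coolant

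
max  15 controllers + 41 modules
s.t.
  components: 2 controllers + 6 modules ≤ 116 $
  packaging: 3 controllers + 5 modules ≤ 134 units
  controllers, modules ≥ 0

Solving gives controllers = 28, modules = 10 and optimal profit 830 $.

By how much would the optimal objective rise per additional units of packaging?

1

At the optimum: components uses 116 of 116 (binding); packaging uses 134 of 134 (binding).
From A_Bᵀ y = c: 2·y_components + 3·y_packaging = 15; 6·y_components + 5·y_packaging = 41.
Solving: y_components = 6, y_packaging = 1.
Shadow price of packaging = 1.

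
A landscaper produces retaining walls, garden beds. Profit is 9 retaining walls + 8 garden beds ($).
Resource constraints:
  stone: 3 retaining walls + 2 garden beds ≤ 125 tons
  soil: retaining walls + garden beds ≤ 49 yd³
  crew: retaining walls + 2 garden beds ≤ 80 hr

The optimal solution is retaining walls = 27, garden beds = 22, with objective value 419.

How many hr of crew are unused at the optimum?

crew used = 1·27 + 2·22 = 71; slack = 80 − 71 = 9.

9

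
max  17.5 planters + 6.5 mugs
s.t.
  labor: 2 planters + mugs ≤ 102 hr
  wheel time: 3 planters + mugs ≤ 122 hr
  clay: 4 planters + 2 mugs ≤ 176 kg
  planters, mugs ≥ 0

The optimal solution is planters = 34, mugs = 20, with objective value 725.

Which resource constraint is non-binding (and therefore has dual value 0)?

labor: 88/102 (slack 14)
wheel time: 122/122 (binding)
clay: 176/176 (binding)
By complementary slackness, a constraint with positive slack has shadow price 0 → labor.

labor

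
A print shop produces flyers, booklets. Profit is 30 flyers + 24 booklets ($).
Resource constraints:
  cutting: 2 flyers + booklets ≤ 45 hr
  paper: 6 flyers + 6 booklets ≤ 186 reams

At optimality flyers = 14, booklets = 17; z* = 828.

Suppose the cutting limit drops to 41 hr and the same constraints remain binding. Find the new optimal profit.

At the optimum: cutting uses 45 of 45 (binding); paper uses 186 of 186 (binding).
The binding rows give the dual system: 2·y_cutting + 6·y_paper = 30 and 1·y_cutting + 6·y_paper = 24.
→ y_cutting = 6 and y_paper = 3.
Δz = y_cutting·Δb = 6 × (-4) = -24, so new z* = 828 − 24 = 804.

804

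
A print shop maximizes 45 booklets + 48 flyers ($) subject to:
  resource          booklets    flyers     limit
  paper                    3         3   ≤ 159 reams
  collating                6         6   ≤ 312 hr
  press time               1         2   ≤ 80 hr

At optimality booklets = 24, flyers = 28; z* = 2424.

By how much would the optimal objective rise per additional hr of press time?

3

Binding: collating and press time. Non-binding: paper (3 unused).
Slack constraints have shadow price 0 (complementary slackness).
Dual feasibility on the basic columns requires 6·y_collating + 1·y_press time = 45, 6·y_collating + 2·y_press time = 48.
→ y_collating = 7 and y_press time = 3.
Shadow price of press time = 3.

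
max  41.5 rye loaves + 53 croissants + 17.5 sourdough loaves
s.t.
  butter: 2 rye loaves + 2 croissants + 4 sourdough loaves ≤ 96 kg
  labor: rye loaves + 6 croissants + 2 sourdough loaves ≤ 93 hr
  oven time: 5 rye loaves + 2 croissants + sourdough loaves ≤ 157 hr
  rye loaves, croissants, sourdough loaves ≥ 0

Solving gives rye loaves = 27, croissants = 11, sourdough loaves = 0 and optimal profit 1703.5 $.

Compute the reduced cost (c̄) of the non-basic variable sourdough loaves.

Check each constraint at x*: butter 76/96 (slack 20); labor 93/93 (tight); oven time 157/157 (tight).
Slack constraints have shadow price 0 (complementary slackness).
From A_Bᵀ y = c: 1·y_labor + 5·y_oven time = 41.5; 6·y_labor + 2·y_oven time = 53.
This yields shadow prices y_labor = 6.5, y_oven time = 7.
Reduced cost of sourdough loaves: c₃ − yᵀa₃ = 17.5 − (6.5·2 + 7·1) = 17.5 − 20 = -2.5.

-2.5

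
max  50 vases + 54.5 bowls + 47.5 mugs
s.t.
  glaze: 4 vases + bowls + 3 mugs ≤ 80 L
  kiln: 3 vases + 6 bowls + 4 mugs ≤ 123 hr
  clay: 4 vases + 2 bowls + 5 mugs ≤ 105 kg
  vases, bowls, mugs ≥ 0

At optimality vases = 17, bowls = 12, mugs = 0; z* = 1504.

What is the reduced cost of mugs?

Binding: glaze and kiln. Non-binding: clay (13 unused).
By complementary slackness, y = 0 for the non-binding constraint.
The binding rows give the dual system: 4·y_glaze + 3·y_kiln = 50 and 1·y_glaze + 6·y_kiln = 54.5.
This yields shadow prices y_glaze = 6.5, y_kiln = 8.
Reduced cost of mugs: c₃ − yᵀa₃ = 47.5 − (6.5·3 + 8·4) = 47.5 − 51.5 = -4.

-4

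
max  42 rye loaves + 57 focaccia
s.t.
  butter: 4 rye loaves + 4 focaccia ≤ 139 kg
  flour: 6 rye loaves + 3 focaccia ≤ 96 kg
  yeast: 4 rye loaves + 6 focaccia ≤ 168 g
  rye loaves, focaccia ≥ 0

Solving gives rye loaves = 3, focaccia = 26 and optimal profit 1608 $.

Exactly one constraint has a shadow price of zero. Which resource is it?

butter

butter: 116/139 (slack 23)
flour: 96/96 (binding)
yeast: 168/168 (binding)
By complementary slackness, a constraint with positive slack has shadow price 0 → butter.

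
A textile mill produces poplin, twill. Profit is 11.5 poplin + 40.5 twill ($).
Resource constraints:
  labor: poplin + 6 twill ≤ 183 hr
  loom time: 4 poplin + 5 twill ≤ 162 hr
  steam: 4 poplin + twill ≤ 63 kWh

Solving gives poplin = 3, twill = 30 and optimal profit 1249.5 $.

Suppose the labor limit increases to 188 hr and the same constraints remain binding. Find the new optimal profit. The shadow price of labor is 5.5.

Δb = 5, so new z* = 1249.5 + (5.5)·(5) = 1249.5 + 27.5 = 1277.

1277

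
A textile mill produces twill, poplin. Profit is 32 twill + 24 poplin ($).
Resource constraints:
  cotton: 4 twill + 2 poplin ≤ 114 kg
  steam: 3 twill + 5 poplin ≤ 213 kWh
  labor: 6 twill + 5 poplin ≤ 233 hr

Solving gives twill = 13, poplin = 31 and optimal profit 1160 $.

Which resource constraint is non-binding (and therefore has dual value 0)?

cotton: 114/114 (binding)
steam: 194/213 (slack 19)
labor: 233/233 (binding)
By complementary slackness, a constraint with positive slack has shadow price 0 → steam.

steam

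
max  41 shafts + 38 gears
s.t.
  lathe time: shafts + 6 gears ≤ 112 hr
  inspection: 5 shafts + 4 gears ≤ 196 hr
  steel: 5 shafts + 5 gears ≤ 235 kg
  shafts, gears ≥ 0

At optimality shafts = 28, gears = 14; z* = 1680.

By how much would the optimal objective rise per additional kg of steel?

Check each constraint at x*: lathe time 112/112 (tight); inspection 196/196 (tight); steel 210/235 (slack 25).
Slack constraints have shadow price 0 (complementary slackness).
Dual feasibility on the basic columns requires 1·y_lathe time + 5·y_inspection = 41, 6·y_lathe time + 4·y_inspection = 38.
→ y_lathe time = 1 and y_inspection = 8.
Shadow price of steel = 0.

0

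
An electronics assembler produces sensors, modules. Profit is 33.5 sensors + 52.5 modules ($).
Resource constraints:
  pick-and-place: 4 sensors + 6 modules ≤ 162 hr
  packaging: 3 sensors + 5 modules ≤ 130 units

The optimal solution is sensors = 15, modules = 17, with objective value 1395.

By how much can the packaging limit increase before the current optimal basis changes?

Binding constraints: pick-and-place, packaging. The basis is B = [[4,6],[3,5]] with det 2.
Per unit increase in packaging, x* moves by d = (-3, 2).
The basis stays optimal until sensors reaches 0; allowable increase = 5 units.

5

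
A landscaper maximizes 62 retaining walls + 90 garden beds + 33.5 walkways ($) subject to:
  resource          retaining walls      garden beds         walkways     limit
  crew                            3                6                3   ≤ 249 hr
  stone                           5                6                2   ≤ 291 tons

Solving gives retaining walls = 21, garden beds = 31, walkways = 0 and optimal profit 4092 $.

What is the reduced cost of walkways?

-3

Both crew and stone are binding at x*.
From A_Bᵀ y = c: 3·y_crew + 5·y_stone = 62; 6·y_crew + 6·y_stone = 90.
This yields shadow prices y_crew = 6.5, y_stone = 8.5.
Reduced cost of walkways: c₃ − yᵀa₃ = 33.5 − (6.5·3 + 8.5·2) = 33.5 − 36.5 = -3.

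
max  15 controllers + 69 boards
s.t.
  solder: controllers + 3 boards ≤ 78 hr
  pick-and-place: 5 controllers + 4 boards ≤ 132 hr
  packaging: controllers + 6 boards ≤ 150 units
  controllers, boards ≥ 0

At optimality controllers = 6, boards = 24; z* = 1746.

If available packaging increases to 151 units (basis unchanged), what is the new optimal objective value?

1754

Check each constraint at x*: solder 78/78 (tight); pick-and-place 126/132 (slack 6); packaging 150/150 (tight).
Since pick-and-place is not tight, its dual is 0.
The binding rows give the dual system: 1·y_solder + 1·y_packaging = 15 and 3·y_solder + 6·y_packaging = 69.
This yields shadow prices y_solder = 7, y_packaging = 8.
Δz = y_packaging·Δb = 8 × (1) = 8, so new z* = 1746 + 8 = 1754.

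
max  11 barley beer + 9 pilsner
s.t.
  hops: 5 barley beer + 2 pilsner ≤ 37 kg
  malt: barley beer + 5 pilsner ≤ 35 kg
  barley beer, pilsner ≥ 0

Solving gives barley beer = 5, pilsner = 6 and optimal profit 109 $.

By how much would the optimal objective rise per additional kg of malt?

1

Check each constraint at x*: hops 37/37 (tight); malt 35/35 (tight).
Dual feasibility on the basic columns requires 5·y_hops + 1·y_malt = 11, 2·y_hops + 5·y_malt = 9.
Solving: y_hops = 2, y_malt = 1.
Shadow price of malt = 1.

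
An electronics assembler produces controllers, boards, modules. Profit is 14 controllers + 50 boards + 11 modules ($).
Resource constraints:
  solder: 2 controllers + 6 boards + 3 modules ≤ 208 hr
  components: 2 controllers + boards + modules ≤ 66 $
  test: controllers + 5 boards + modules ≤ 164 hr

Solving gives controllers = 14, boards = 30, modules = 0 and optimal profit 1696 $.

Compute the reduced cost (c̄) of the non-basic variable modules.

-8

Binding: solder and test. Non-binding: components (8 unused).
Since components is not tight, its dual is 0.
The binding rows give the dual system: 2·y_solder + 1·y_test = 14 and 6·y_solder + 5·y_test = 50.
Solving: y_solder = 5, y_test = 4.
Reduced cost of modules: c₃ − yᵀa₃ = 11 − (5·3 + 4·1) = 11 − 19 = -8.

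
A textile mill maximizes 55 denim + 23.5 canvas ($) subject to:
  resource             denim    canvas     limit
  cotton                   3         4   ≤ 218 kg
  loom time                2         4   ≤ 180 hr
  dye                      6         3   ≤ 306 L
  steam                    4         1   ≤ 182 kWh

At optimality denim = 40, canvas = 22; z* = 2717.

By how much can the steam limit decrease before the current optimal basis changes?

Binding constraints: dye, steam. The basis is B = [[6,3],[4,1]] with det -6.
Per unit decrease in steam, x* moves by d = (-0.5, 1).
The basis stays optimal until cotton becomes binding; allowable decrease = 4 kWh.

4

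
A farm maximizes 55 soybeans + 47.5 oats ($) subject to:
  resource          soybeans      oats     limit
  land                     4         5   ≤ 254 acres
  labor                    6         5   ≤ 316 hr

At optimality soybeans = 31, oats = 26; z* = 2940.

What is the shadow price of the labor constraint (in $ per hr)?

8.5

Check each constraint at x*: land 254/254 (tight); labor 316/316 (tight).
From A_Bᵀ y = c: 4·y_land + 6·y_labor = 55; 5·y_land + 5·y_labor = 47.5.
Solving: y_land = 1, y_labor = 8.5.
Shadow price of labor = 8.5.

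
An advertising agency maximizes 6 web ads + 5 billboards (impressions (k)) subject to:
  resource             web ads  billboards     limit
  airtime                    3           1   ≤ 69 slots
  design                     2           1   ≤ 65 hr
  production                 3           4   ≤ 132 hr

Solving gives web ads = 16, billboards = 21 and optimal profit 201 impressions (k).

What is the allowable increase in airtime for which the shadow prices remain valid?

21.6

Binding constraints: airtime, production. The basis is B = [[3,1],[3,4]] with det 9.
Per unit increase in airtime, x* moves by d = (0.4444, -0.3333).
The basis stays optimal until design becomes binding; allowable increase = 21.6 slots.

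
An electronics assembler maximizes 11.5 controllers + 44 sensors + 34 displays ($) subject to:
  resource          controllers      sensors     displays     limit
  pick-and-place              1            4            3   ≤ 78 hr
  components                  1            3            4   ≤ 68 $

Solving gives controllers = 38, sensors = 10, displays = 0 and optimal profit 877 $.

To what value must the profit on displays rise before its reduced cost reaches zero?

36.5

Both pick-and-place and components are binding at x*.
Dual feasibility on the basic columns requires 1·y_pick-and-place + 1·y_components = 11.5, 4·y_pick-and-place + 3·y_components = 44.
Solving: y_pick-and-place = 9.5, y_components = 2.
displays enters the basis when its profit ≥ yᵀa₃ = 9.5·3 + 2·4 = 36.5.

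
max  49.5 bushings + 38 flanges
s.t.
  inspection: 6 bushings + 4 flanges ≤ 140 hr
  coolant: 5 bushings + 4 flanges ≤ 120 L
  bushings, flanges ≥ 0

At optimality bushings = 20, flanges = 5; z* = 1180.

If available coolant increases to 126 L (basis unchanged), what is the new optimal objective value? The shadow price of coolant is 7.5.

1225

Δb = 6, so new z* = 1180 + (7.5)·(6) = 1180 + 45 = 1225.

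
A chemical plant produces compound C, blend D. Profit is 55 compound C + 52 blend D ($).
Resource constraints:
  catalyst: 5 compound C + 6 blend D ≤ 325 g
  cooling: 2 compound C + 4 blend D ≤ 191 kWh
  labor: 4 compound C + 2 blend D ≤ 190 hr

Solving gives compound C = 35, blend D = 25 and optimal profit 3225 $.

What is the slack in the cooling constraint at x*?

cooling used = 2·35 + 4·25 = 170; slack = 191 − 170 = 21.

21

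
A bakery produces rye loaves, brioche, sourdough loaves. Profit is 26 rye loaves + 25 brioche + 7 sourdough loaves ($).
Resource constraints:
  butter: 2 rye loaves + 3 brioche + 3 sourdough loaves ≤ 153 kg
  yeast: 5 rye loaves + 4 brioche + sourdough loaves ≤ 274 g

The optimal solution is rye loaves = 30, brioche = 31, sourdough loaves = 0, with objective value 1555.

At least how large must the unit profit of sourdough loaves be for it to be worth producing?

13

At the optimum: butter uses 153 of 153 (binding); yeast uses 274 of 274 (binding).
From A_Bᵀ y = c: 2·y_butter + 5·y_yeast = 26; 3·y_butter + 4·y_yeast = 25.
Solving: y_butter = 3, y_yeast = 4.
sourdough loaves enters the basis when its profit ≥ yᵀa₃ = 3·3 + 4·1 = 13.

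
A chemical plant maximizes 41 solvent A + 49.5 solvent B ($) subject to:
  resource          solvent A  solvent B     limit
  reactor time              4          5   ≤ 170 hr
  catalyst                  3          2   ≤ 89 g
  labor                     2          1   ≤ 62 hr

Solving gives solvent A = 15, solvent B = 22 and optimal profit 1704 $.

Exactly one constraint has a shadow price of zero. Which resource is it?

reactor time: 170/170 (binding)
catalyst: 89/89 (binding)
labor: 52/62 (slack 10)
By complementary slackness, a constraint with positive slack has shadow price 0 → labor.

labor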